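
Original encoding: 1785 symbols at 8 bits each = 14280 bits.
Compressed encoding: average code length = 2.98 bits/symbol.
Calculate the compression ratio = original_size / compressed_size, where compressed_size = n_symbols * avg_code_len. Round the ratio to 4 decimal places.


original_size = n_symbols * orig_bits = 1785 * 8 = 14280 bits
compressed_size = n_symbols * avg_code_len = 1785 * 2.98 = 5319.3 bits
ratio = original_size / compressed_size = 14280 / 5319.3 = 2.6846

Compression ratio = 2.6846


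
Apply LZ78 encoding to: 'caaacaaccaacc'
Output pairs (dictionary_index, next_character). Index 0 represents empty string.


LZ78 encoding steps:
Dictionary: {0: ''}
Step 1: w='' (idx 0), next='c' -> output (0, 'c'), add 'c' as idx 1
Step 2: w='' (idx 0), next='a' -> output (0, 'a'), add 'a' as idx 2
Step 3: w='a' (idx 2), next='a' -> output (2, 'a'), add 'aa' as idx 3
Step 4: w='c' (idx 1), next='a' -> output (1, 'a'), add 'ca' as idx 4
Step 5: w='a' (idx 2), next='c' -> output (2, 'c'), add 'ac' as idx 5
Step 6: w='ca' (idx 4), next='a' -> output (4, 'a'), add 'caa' as idx 6
Step 7: w='c' (idx 1), next='c' -> output (1, 'c'), add 'cc' as idx 7


Encoded: [(0, 'c'), (0, 'a'), (2, 'a'), (1, 'a'), (2, 'c'), (4, 'a'), (1, 'c')]


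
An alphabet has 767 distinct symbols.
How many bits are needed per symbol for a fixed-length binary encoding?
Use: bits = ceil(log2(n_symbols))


log2(767) = 9.5831
Bracket: 2^9 = 512 < 767 <= 2^10 = 1024
So ceil(log2(767)) = 10

bits = ceil(log2(767)) = ceil(9.5831) = 10 bits


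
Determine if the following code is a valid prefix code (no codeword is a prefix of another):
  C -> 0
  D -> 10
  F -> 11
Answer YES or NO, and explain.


Checking each pair (does one codeword prefix another?):
  C='0' vs D='10': no prefix
  C='0' vs F='11': no prefix
  D='10' vs C='0': no prefix
  D='10' vs F='11': no prefix
  F='11' vs C='0': no prefix
  F='11' vs D='10': no prefix
No violation found over all pairs.

YES -- this is a valid prefix code. No codeword is a prefix of any other codeword.


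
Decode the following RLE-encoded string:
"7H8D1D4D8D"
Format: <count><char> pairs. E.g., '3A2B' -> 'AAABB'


Expanding each <count><char> pair:
  7H -> 'HHHHHHH'
  8D -> 'DDDDDDDD'
  1D -> 'D'
  4D -> 'DDDD'
  8D -> 'DDDDDDDD'

Decoded = HHHHHHHDDDDDDDDDDDDDDDDDDDDD


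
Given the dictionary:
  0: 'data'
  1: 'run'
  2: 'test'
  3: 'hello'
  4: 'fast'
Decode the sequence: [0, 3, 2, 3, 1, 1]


Look up each index in the dictionary:
  0 -> 'data'
  3 -> 'hello'
  2 -> 'test'
  3 -> 'hello'
  1 -> 'run'
  1 -> 'run'

Decoded: "data hello test hello run run"


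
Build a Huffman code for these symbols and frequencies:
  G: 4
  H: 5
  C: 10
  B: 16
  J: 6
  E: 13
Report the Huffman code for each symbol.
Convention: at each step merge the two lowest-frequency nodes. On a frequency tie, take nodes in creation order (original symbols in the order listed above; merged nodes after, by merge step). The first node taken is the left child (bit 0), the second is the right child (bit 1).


Huffman tree construction:
Step 1: Merge G(4) + H(5) = 9
Step 2: Merge J(6) + (G+H)(9) = 15
Step 3: Merge C(10) + E(13) = 23
Step 4: Merge (J+(G+H))(15) + B(16) = 31
Step 5: Merge (C+E)(23) + ((J+(G+H))+B)(31) = 54
Read each symbol's code off the tree from the root (left child = 0, right child = 1).

Codes:
  G: 1010 (length 4)
  H: 1011 (length 4)
  C: 00 (length 2)
  B: 11 (length 2)
  J: 100 (length 3)
  E: 01 (length 2)
Average code length: 132/54 = 2.4444 bits/symbol


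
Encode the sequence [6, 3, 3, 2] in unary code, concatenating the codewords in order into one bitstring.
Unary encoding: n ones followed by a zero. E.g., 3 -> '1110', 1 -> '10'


Encode each number as n ones followed by a terminating 0:
  6 -> 1111110 (7 bits)
  3 -> 1110 (4 bits)
  3 -> 1110 (4 bits)
  2 -> 110 (3 bits)
Total length = 7 + 4 + 4 + 3 = 18 bits.

Unary([6, 3, 3, 2]) = 111111011101110110 (18 bits)


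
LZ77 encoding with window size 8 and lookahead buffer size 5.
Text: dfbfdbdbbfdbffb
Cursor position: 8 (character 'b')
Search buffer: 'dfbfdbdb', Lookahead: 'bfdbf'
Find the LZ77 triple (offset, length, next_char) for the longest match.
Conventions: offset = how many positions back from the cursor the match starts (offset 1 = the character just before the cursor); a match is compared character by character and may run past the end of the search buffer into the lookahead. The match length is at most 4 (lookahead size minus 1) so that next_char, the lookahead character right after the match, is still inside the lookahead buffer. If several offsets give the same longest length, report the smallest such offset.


Try each offset into the search buffer:
  offset=1 (pos 7, char 'b'): match length 1
  offset=2 (pos 6, char 'd'): match length 0
  offset=3 (pos 5, char 'b'): match length 1
  offset=4 (pos 4, char 'd'): match length 0
  offset=5 (pos 3, char 'f'): match length 0
  offset=6 (pos 2, char 'b'): match length 4
  offset=7 (pos 1, char 'f'): match length 0
  offset=8 (pos 0, char 'd'): match length 0
Longest match has length 4 at offset 6.
next_char = character at position 8 + 4 = 12 -> 'f'

Best match: offset=6, length=4 (matching 'bfdb' starting at position 2)
LZ77 triple: (6, 4, 'f')


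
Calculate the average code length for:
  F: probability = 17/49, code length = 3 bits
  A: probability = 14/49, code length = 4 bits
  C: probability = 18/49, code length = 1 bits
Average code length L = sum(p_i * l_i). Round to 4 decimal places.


Weighted contributions p_i * l_i:
  F: (17/49) * 3 = 51/49
  A: (14/49) * 4 = 56/49
  C: (18/49) * 1 = 18/49
Sum = (51 + 56 + 18)/49 = 125/49

L = 125/49 = 2.5510 bits/symbol


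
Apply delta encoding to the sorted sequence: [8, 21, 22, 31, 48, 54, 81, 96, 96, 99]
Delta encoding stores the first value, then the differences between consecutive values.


First value: 8
Deltas:
  21 - 8 = 13
  22 - 21 = 1
  31 - 22 = 9
  48 - 31 = 17
  54 - 48 = 6
  81 - 54 = 27
  96 - 81 = 15
  96 - 96 = 0
  99 - 96 = 3


Delta encoded: [8, 13, 1, 9, 17, 6, 27, 15, 0, 3]


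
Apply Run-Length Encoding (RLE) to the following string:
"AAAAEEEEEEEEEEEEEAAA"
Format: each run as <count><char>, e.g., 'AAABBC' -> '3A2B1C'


Scanning runs left to right:
  i=0: run of 'A' x 4 -> '4A'
  i=4: run of 'E' x 13 -> '13E'
  i=17: run of 'A' x 3 -> '3A'

RLE = 4A13E3A


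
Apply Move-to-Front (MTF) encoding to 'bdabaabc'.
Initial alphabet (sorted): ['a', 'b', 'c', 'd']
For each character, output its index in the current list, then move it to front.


MTF encoding:
'b': index 1 in ['a', 'b', 'c', 'd'] -> ['b', 'a', 'c', 'd']
'd': index 3 in ['b', 'a', 'c', 'd'] -> ['d', 'b', 'a', 'c']
'a': index 2 in ['d', 'b', 'a', 'c'] -> ['a', 'd', 'b', 'c']
'b': index 2 in ['a', 'd', 'b', 'c'] -> ['b', 'a', 'd', 'c']
'a': index 1 in ['b', 'a', 'd', 'c'] -> ['a', 'b', 'd', 'c']
'a': index 0 in ['a', 'b', 'd', 'c'] -> ['a', 'b', 'd', 'c']
'b': index 1 in ['a', 'b', 'd', 'c'] -> ['b', 'a', 'd', 'c']
'c': index 3 in ['b', 'a', 'd', 'c'] -> ['c', 'b', 'a', 'd']


Output: [1, 3, 2, 2, 1, 0, 1, 3]


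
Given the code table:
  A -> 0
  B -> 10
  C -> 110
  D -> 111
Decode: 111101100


Decoding:
111 -> D
10 -> B
110 -> C
0 -> A


Result: DBCA


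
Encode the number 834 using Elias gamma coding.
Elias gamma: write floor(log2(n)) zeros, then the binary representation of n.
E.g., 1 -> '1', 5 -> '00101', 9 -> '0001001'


num_bits = floor(log2(834)) + 1 = 10
leading_zeros = num_bits - 1 = 9
binary(834) = 1101000010

Elias gamma(834) = '000000000' + '1101000010' = 0000000001101000010 (19 bits)


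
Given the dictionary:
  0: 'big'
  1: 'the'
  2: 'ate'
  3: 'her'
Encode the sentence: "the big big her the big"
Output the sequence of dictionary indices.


Look up each word in the dictionary:
  'the' -> 1
  'big' -> 0
  'big' -> 0
  'her' -> 3
  'the' -> 1
  'big' -> 0

Encoded: [1, 0, 0, 3, 1, 0]


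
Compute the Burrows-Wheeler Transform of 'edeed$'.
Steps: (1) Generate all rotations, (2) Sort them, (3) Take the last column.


Rotations (sorted):
  0: $edeed -> last char: d
  1: d$edee -> last char: e
  2: deed$e -> last char: e
  3: ed$ede -> last char: e
  4: edeed$ -> last char: $
  5: eed$ed -> last char: d


BWT = deee$d


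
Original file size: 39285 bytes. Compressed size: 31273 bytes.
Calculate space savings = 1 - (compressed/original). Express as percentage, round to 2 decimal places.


ratio = compressed/original = 31273/39285 = 0.796054
savings = 1 - ratio = 1 - 0.796054 = 0.203946
as a percentage: 0.203946 * 100 = 20.39%

Space savings = 1 - 31273/39285 = 20.39%


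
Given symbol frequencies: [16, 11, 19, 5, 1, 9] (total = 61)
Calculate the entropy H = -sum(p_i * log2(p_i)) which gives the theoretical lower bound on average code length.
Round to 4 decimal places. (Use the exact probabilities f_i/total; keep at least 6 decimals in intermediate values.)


Per-symbol terms -p_i * log2(p_i) with p_i = f_i/61:
  p = 16/61 = 0.262295: log2(p) = -1.930737, -p*log2(p) = 0.506423
  p = 11/61 = 0.180328: log2(p) = -2.471306, -p*log2(p) = 0.445645
  p = 19/61 = 0.311475: log2(p) = -1.682810, -p*log2(p) = 0.524154
  p = 5/61 = 0.081967: log2(p) = -3.608809, -p*log2(p) = 0.295804
  p = 1/61 = 0.016393: log2(p) = -5.930737, -p*log2(p) = 0.097225
  p = 9/61 = 0.147541: log2(p) = -2.760812, -p*log2(p) = 0.407333
H = 0.506423 + 0.445645 + 0.524154 + 0.295804 + 0.097225 + 0.407333 = 2.276584

H = 2.2766 bits/symbol


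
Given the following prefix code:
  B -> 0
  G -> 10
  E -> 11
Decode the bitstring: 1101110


Decoding step by step:
Bits 11 -> E
Bits 0 -> B
Bits 11 -> E
Bits 10 -> G


Decoded message: EBEG


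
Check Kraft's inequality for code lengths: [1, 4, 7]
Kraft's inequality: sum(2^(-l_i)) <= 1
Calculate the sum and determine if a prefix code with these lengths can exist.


Sum = 2^(-1) + 2^(-4) + 2^(-7)
    = 0.5 + 0.0625 + 0.0078125
    = 73/128 = 0.5703125
Since 0.5703125 <= 1, Kraft's inequality IS satisfied.
A prefix code with these lengths CAN exist.

Kraft sum = 0.5703125. Satisfied.


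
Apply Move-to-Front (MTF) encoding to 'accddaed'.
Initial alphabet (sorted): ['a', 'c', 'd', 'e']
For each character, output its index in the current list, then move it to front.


MTF encoding:
'a': index 0 in ['a', 'c', 'd', 'e'] -> ['a', 'c', 'd', 'e']
'c': index 1 in ['a', 'c', 'd', 'e'] -> ['c', 'a', 'd', 'e']
'c': index 0 in ['c', 'a', 'd', 'e'] -> ['c', 'a', 'd', 'e']
'd': index 2 in ['c', 'a', 'd', 'e'] -> ['d', 'c', 'a', 'e']
'd': index 0 in ['d', 'c', 'a', 'e'] -> ['d', 'c', 'a', 'e']
'a': index 2 in ['d', 'c', 'a', 'e'] -> ['a', 'd', 'c', 'e']
'e': index 3 in ['a', 'd', 'c', 'e'] -> ['e', 'a', 'd', 'c']
'd': index 2 in ['e', 'a', 'd', 'c'] -> ['d', 'e', 'a', 'c']


Output: [0, 1, 0, 2, 0, 2, 3, 2]


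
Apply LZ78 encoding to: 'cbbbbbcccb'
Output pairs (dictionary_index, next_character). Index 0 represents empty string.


LZ78 encoding steps:
Dictionary: {0: ''}
Step 1: w='' (idx 0), next='c' -> output (0, 'c'), add 'c' as idx 1
Step 2: w='' (idx 0), next='b' -> output (0, 'b'), add 'b' as idx 2
Step 3: w='b' (idx 2), next='b' -> output (2, 'b'), add 'bb' as idx 3
Step 4: w='bb' (idx 3), next='c' -> output (3, 'c'), add 'bbc' as idx 4
Step 5: w='c' (idx 1), next='c' -> output (1, 'c'), add 'cc' as idx 5
Step 6: w='b' (idx 2), end of input -> output (2, '')


Encoded: [(0, 'c'), (0, 'b'), (2, 'b'), (3, 'c'), (1, 'c'), (2, '')]


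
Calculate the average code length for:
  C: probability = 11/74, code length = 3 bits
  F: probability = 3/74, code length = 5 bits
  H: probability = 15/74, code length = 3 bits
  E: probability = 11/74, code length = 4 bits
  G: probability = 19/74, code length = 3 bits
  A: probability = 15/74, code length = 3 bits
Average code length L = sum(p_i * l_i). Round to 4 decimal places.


Weighted contributions p_i * l_i:
  C: (11/74) * 3 = 33/74
  F: (3/74) * 5 = 15/74
  H: (15/74) * 3 = 45/74
  E: (11/74) * 4 = 44/74
  G: (19/74) * 3 = 57/74
  A: (15/74) * 3 = 45/74
Sum = (33 + 15 + 45 + 44 + 57 + 45)/74 = 239/74

L = 239/74 = 3.2297 bits/symbol


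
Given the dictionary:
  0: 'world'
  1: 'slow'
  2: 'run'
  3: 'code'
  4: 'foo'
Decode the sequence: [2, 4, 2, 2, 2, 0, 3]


Look up each index in the dictionary:
  2 -> 'run'
  4 -> 'foo'
  2 -> 'run'
  2 -> 'run'
  2 -> 'run'
  0 -> 'world'
  3 -> 'code'

Decoded: "run foo run run run world code"


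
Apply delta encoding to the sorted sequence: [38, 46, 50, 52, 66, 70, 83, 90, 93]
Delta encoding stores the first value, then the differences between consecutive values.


First value: 38
Deltas:
  46 - 38 = 8
  50 - 46 = 4
  52 - 50 = 2
  66 - 52 = 14
  70 - 66 = 4
  83 - 70 = 13
  90 - 83 = 7
  93 - 90 = 3


Delta encoded: [38, 8, 4, 2, 14, 4, 13, 7, 3]


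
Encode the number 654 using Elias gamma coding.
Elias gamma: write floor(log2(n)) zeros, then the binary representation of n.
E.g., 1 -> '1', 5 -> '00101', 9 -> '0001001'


num_bits = floor(log2(654)) + 1 = 10
leading_zeros = num_bits - 1 = 9
binary(654) = 1010001110

Elias gamma(654) = '000000000' + '1010001110' = 0000000001010001110 (19 bits)


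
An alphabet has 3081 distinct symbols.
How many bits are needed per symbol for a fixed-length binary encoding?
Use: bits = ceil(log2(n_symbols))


log2(3081) = 11.5892
Bracket: 2^11 = 2048 < 3081 <= 2^12 = 4096
So ceil(log2(3081)) = 12

bits = ceil(log2(3081)) = ceil(11.5892) = 12 bits


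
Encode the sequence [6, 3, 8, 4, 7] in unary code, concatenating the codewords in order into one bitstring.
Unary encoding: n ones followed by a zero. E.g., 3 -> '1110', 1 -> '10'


Encode each number as n ones followed by a terminating 0:
  6 -> 1111110 (7 bits)
  3 -> 1110 (4 bits)
  8 -> 111111110 (9 bits)
  4 -> 11110 (5 bits)
  7 -> 11111110 (8 bits)
Total length = 7 + 4 + 9 + 5 + 8 = 33 bits.

Unary([6, 3, 8, 4, 7]) = 111111011101111111101111011111110 (33 bits)


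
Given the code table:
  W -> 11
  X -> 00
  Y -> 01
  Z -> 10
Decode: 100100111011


Decoding:
10 -> Z
01 -> Y
00 -> X
11 -> W
10 -> Z
11 -> W


Result: ZYXWZW


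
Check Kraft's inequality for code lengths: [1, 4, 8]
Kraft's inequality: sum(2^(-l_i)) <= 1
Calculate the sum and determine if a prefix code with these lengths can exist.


Sum = 2^(-1) + 2^(-4) + 2^(-8)
    = 0.5 + 0.0625 + 0.00390625
    = 145/256 = 0.56640625
Since 0.56640625 <= 1, Kraft's inequality IS satisfied.
A prefix code with these lengths CAN exist.

Kraft sum = 0.56640625. Satisfied.


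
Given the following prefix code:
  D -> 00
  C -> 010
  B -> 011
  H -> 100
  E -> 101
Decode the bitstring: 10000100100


Decoding step by step:
Bits 100 -> H
Bits 00 -> D
Bits 100 -> H
Bits 100 -> H


Decoded message: HDHH


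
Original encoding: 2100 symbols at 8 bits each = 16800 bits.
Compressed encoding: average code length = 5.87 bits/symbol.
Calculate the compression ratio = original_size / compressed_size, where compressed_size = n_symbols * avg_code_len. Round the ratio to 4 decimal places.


original_size = n_symbols * orig_bits = 2100 * 8 = 16800 bits
compressed_size = n_symbols * avg_code_len = 2100 * 5.87 = 12327.0 bits
ratio = original_size / compressed_size = 16800 / 12327.0 = 1.3629

Compression ratio = 1.3629


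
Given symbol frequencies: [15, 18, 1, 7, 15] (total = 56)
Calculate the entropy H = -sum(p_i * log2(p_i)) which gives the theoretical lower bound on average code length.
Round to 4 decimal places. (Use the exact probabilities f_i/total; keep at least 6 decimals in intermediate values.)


Per-symbol terms -p_i * log2(p_i) with p_i = f_i/56:
  p = 15/56 = 0.267857: log2(p) = -1.900464, -p*log2(p) = 0.509053
  p = 18/56 = 0.321429: log2(p) = -1.637430, -p*log2(p) = 0.526317
  p = 1/56 = 0.017857: log2(p) = -5.807355, -p*log2(p) = 0.103703
  p = 7/56 = 0.125000: log2(p) = -3.000000, -p*log2(p) = 0.375000
  p = 15/56 = 0.267857: log2(p) = -1.900464, -p*log2(p) = 0.509053
H = 0.509053 + 0.526317 + 0.103703 + 0.375000 + 0.509053 = 2.023126

H = 2.0231 bits/symbol


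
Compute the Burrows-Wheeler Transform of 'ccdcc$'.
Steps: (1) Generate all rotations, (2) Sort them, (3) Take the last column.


Rotations (sorted):
  0: $ccdcc -> last char: c
  1: c$ccdc -> last char: c
  2: cc$ccd -> last char: d
  3: ccdcc$ -> last char: $
  4: cdcc$c -> last char: c
  5: dcc$cc -> last char: c


BWT = ccd$cc


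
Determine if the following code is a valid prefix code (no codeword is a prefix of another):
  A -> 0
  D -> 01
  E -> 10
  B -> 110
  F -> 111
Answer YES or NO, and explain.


Checking each pair (does one codeword prefix another?):
  A='0' vs D='01': prefix -- VIOLATION

NO -- this is NOT a valid prefix code. A (0) is a prefix of D (01).


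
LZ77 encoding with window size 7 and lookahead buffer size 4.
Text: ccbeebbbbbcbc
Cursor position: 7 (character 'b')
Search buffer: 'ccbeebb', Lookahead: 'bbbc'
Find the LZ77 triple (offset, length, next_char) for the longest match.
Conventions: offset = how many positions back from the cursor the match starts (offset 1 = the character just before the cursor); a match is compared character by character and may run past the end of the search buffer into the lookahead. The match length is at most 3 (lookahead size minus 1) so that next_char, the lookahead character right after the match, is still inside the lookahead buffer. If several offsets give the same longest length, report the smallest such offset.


Try each offset into the search buffer:
  offset=1 (pos 6, char 'b'): match length 3
  offset=2 (pos 5, char 'b'): match length 3
  offset=3 (pos 4, char 'e'): match length 0
  offset=4 (pos 3, char 'e'): match length 0
  offset=5 (pos 2, char 'b'): match length 1
  offset=6 (pos 1, char 'c'): match length 0
  offset=7 (pos 0, char 'c'): match length 0
Longest match has length 3, found at offsets 1, 2; take the smallest, offset 1.
next_char = character at position 7 + 3 = 10 -> 'c'

Best match: offset=1, length=3 (matching 'bbb' starting at position 6)
LZ77 triple: (1, 3, 'c')


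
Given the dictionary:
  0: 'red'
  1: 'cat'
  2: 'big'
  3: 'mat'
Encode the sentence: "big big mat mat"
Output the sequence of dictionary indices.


Look up each word in the dictionary:
  'big' -> 2
  'big' -> 2
  'mat' -> 3
  'mat' -> 3

Encoded: [2, 2, 3, 3]


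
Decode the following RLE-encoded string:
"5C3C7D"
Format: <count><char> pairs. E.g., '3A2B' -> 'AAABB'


Expanding each <count><char> pair:
  5C -> 'CCCCC'
  3C -> 'CCC'
  7D -> 'DDDDDDD'

Decoded = CCCCCCCCDDDDDDD


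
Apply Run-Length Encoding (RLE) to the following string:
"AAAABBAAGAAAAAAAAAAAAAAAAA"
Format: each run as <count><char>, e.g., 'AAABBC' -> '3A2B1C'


Scanning runs left to right:
  i=0: run of 'A' x 4 -> '4A'
  i=4: run of 'B' x 2 -> '2B'
  i=6: run of 'A' x 2 -> '2A'
  i=8: run of 'G' x 1 -> '1G'
  i=9: run of 'A' x 17 -> '17A'

RLE = 4A2B2A1G17A


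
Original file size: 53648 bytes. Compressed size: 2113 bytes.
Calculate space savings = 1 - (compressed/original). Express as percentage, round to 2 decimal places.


ratio = compressed/original = 2113/53648 = 0.039386
savings = 1 - ratio = 1 - 0.039386 = 0.960614
as a percentage: 0.960614 * 100 = 96.06%

Space savings = 1 - 2113/53648 = 96.06%


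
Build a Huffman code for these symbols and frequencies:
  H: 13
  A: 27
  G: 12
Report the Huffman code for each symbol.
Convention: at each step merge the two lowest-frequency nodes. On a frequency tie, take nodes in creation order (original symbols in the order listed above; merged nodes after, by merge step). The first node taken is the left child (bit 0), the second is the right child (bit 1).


Huffman tree construction:
Step 1: Merge G(12) + H(13) = 25
Step 2: Merge (G+H)(25) + A(27) = 52
Read each symbol's code off the tree from the root (left child = 0, right child = 1).

Codes:
  H: 01 (length 2)
  A: 1 (length 1)
  G: 00 (length 2)
Average code length: 77/52 = 1.4808 bits/symbol


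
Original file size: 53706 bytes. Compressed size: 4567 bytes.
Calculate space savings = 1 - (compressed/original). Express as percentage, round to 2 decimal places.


ratio = compressed/original = 4567/53706 = 0.085037
savings = 1 - ratio = 1 - 0.085037 = 0.914963
as a percentage: 0.914963 * 100 = 91.5%

Space savings = 1 - 4567/53706 = 91.5%


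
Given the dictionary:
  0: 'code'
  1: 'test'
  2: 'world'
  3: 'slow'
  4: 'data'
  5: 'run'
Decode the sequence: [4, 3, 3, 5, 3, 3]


Look up each index in the dictionary:
  4 -> 'data'
  3 -> 'slow'
  3 -> 'slow'
  5 -> 'run'
  3 -> 'slow'
  3 -> 'slow'

Decoded: "data slow slow run slow slow"


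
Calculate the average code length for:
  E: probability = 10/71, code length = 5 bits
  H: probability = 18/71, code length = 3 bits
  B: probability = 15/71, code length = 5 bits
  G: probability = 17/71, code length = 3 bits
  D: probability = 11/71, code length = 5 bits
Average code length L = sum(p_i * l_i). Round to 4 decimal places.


Weighted contributions p_i * l_i:
  E: (10/71) * 5 = 50/71
  H: (18/71) * 3 = 54/71
  B: (15/71) * 5 = 75/71
  G: (17/71) * 3 = 51/71
  D: (11/71) * 5 = 55/71
Sum = (50 + 54 + 75 + 51 + 55)/71 = 285/71

L = 285/71 = 4.0141 bits/symbol


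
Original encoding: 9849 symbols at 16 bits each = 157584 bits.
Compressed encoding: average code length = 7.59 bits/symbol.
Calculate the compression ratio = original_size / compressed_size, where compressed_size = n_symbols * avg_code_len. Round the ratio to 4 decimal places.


original_size = n_symbols * orig_bits = 9849 * 16 = 157584 bits
compressed_size = n_symbols * avg_code_len = 9849 * 7.59 = 74753.91 bits
ratio = original_size / compressed_size = 157584 / 74753.91 = 2.108

Compression ratio = 2.108


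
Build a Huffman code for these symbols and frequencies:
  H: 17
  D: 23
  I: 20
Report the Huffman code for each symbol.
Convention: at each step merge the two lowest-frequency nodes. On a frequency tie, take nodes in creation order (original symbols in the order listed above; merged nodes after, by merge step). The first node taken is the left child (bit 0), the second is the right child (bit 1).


Huffman tree construction:
Step 1: Merge H(17) + I(20) = 37
Step 2: Merge D(23) + (H+I)(37) = 60
Read each symbol's code off the tree from the root (left child = 0, right child = 1).

Codes:
  H: 10 (length 2)
  D: 0 (length 1)
  I: 11 (length 2)
Average code length: 97/60 = 1.6167 bits/symbol


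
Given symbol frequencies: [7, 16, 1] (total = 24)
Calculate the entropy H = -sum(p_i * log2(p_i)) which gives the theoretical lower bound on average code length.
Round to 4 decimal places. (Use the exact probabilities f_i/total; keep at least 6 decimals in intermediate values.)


Per-symbol terms -p_i * log2(p_i) with p_i = f_i/24:
  p = 7/24 = 0.291667: log2(p) = -1.777608, -p*log2(p) = 0.518469
  p = 16/24 = 0.666667: log2(p) = -0.584963, -p*log2(p) = 0.389975
  p = 1/24 = 0.041667: log2(p) = -4.584963, -p*log2(p) = 0.191040
H = 0.518469 + 0.389975 + 0.191040 = 1.099484

H = 1.0995 bits/symbol


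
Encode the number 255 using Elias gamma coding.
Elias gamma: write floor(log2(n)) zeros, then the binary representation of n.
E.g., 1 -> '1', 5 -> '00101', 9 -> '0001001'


num_bits = floor(log2(255)) + 1 = 8
leading_zeros = num_bits - 1 = 7
binary(255) = 11111111

Elias gamma(255) = '0000000' + '11111111' = 000000011111111 (15 bits)


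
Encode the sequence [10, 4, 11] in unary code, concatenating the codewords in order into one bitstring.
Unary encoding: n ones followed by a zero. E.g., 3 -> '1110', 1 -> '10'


Encode each number as n ones followed by a terminating 0:
  10 -> 11111111110 (11 bits)
  4 -> 11110 (5 bits)
  11 -> 111111111110 (12 bits)
Total length = 11 + 5 + 12 = 28 bits.

Unary([10, 4, 11]) = 1111111111011110111111111110 (28 bits)


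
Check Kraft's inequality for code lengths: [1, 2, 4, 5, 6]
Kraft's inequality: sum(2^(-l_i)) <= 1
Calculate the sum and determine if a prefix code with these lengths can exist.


Sum = 2^(-1) + 2^(-2) + 2^(-4) + 2^(-5) + 2^(-6)
    = 0.5 + 0.25 + 0.0625 + 0.03125 + 0.015625
    = 55/64 = 0.859375
Since 0.859375 <= 1, Kraft's inequality IS satisfied.
A prefix code with these lengths CAN exist.

Kraft sum = 0.859375. Satisfied.


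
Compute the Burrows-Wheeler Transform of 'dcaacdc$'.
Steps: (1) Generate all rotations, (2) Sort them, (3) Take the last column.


Rotations (sorted):
  0: $dcaacdc -> last char: c
  1: aacdc$dc -> last char: c
  2: acdc$dca -> last char: a
  3: c$dcaacd -> last char: d
  4: caacdc$d -> last char: d
  5: cdc$dcaa -> last char: a
  6: dc$dcaac -> last char: c
  7: dcaacdc$ -> last char: $


BWT = ccaddac$


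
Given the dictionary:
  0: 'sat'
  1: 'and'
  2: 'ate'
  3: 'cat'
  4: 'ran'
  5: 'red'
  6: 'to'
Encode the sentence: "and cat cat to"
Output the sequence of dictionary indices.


Look up each word in the dictionary:
  'and' -> 1
  'cat' -> 3
  'cat' -> 3
  'to' -> 6

Encoded: [1, 3, 3, 6]


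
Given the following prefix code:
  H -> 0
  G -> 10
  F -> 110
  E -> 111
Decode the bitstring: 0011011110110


Decoding step by step:
Bits 0 -> H
Bits 0 -> H
Bits 110 -> F
Bits 111 -> E
Bits 10 -> G
Bits 110 -> F


Decoded message: HHFEGF


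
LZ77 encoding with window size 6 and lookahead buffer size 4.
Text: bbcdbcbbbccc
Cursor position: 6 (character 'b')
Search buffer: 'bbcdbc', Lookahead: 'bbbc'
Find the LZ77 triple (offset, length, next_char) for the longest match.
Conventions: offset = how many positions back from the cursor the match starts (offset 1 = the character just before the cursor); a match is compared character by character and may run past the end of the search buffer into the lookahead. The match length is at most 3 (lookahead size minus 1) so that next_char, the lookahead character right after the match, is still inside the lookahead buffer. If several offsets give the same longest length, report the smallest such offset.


Try each offset into the search buffer:
  offset=1 (pos 5, char 'c'): match length 0
  offset=2 (pos 4, char 'b'): match length 1
  offset=3 (pos 3, char 'd'): match length 0
  offset=4 (pos 2, char 'c'): match length 0
  offset=5 (pos 1, char 'b'): match length 1
  offset=6 (pos 0, char 'b'): match length 2
Longest match has length 2 at offset 6.
next_char = character at position 6 + 2 = 8 -> 'b'

Best match: offset=6, length=2 (matching 'bb' starting at position 0)
LZ77 triple: (6, 2, 'b')


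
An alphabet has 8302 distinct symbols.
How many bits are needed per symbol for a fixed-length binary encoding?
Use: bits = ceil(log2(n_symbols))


log2(8302) = 13.0192
Bracket: 2^13 = 8192 < 8302 <= 2^14 = 16384
So ceil(log2(8302)) = 14

bits = ceil(log2(8302)) = ceil(13.0192) = 14 bits


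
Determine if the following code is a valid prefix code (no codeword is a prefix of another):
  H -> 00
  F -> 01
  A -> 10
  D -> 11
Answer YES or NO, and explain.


Checking each pair (does one codeword prefix another?):
  H='00' vs F='01': no prefix
  H='00' vs A='10': no prefix
  H='00' vs D='11': no prefix
  F='01' vs H='00': no prefix
  F='01' vs A='10': no prefix
  F='01' vs D='11': no prefix
  A='10' vs H='00': no prefix
  A='10' vs F='01': no prefix
  A='10' vs D='11': no prefix
  D='11' vs H='00': no prefix
  D='11' vs F='01': no prefix
  D='11' vs A='10': no prefix
No violation found over all pairs.

YES -- this is a valid prefix code. No codeword is a prefix of any other codeword.


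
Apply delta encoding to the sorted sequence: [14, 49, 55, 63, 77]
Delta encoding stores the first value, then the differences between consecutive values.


First value: 14
Deltas:
  49 - 14 = 35
  55 - 49 = 6
  63 - 55 = 8
  77 - 63 = 14


Delta encoded: [14, 35, 6, 8, 14]


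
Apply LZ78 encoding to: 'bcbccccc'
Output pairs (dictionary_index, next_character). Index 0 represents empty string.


LZ78 encoding steps:
Dictionary: {0: ''}
Step 1: w='' (idx 0), next='b' -> output (0, 'b'), add 'b' as idx 1
Step 2: w='' (idx 0), next='c' -> output (0, 'c'), add 'c' as idx 2
Step 3: w='b' (idx 1), next='c' -> output (1, 'c'), add 'bc' as idx 3
Step 4: w='c' (idx 2), next='c' -> output (2, 'c'), add 'cc' as idx 4
Step 5: w='cc' (idx 4), end of input -> output (4, '')


Encoded: [(0, 'b'), (0, 'c'), (1, 'c'), (2, 'c'), (4, '')]


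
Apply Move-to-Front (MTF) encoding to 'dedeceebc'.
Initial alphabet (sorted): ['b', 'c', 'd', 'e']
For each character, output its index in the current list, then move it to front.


MTF encoding:
'd': index 2 in ['b', 'c', 'd', 'e'] -> ['d', 'b', 'c', 'e']
'e': index 3 in ['d', 'b', 'c', 'e'] -> ['e', 'd', 'b', 'c']
'd': index 1 in ['e', 'd', 'b', 'c'] -> ['d', 'e', 'b', 'c']
'e': index 1 in ['d', 'e', 'b', 'c'] -> ['e', 'd', 'b', 'c']
'c': index 3 in ['e', 'd', 'b', 'c'] -> ['c', 'e', 'd', 'b']
'e': index 1 in ['c', 'e', 'd', 'b'] -> ['e', 'c', 'd', 'b']
'e': index 0 in ['e', 'c', 'd', 'b'] -> ['e', 'c', 'd', 'b']
'b': index 3 in ['e', 'c', 'd', 'b'] -> ['b', 'e', 'c', 'd']
'c': index 2 in ['b', 'e', 'c', 'd'] -> ['c', 'b', 'e', 'd']


Output: [2, 3, 1, 1, 3, 1, 0, 3, 2]


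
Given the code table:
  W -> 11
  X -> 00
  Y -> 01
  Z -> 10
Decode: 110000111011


Decoding:
11 -> W
00 -> X
00 -> X
11 -> W
10 -> Z
11 -> W


Result: WXXWZW


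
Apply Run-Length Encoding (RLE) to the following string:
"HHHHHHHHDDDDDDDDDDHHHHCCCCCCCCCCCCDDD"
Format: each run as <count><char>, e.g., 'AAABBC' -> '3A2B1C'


Scanning runs left to right:
  i=0: run of 'H' x 8 -> '8H'
  i=8: run of 'D' x 10 -> '10D'
  i=18: run of 'H' x 4 -> '4H'
  i=22: run of 'C' x 12 -> '12C'
  i=34: run of 'D' x 3 -> '3D'

RLE = 8H10D4H12C3D


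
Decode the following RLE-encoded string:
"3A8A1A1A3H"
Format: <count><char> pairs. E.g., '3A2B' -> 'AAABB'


Expanding each <count><char> pair:
  3A -> 'AAA'
  8A -> 'AAAAAAAA'
  1A -> 'A'
  1A -> 'A'
  3H -> 'HHH'

Decoded = AAAAAAAAAAAAAHHH


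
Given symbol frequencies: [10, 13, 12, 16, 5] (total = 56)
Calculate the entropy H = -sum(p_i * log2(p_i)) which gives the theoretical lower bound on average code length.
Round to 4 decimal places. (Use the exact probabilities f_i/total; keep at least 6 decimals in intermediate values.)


Per-symbol terms -p_i * log2(p_i) with p_i = f_i/56:
  p = 10/56 = 0.178571: log2(p) = -2.485427, -p*log2(p) = 0.443826
  p = 13/56 = 0.232143: log2(p) = -2.106915, -p*log2(p) = 0.489105
  p = 12/56 = 0.214286: log2(p) = -2.222392, -p*log2(p) = 0.476227
  p = 16/56 = 0.285714: log2(p) = -1.807355, -p*log2(p) = 0.516387
  p = 5/56 = 0.089286: log2(p) = -3.485427, -p*log2(p) = 0.311199
H = 0.443826 + 0.489105 + 0.476227 + 0.516387 + 0.311199 = 2.236744

H = 2.2367 bits/symbol


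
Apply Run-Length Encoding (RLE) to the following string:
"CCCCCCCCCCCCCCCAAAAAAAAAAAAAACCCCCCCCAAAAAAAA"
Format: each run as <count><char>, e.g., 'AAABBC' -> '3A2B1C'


Scanning runs left to right:
  i=0: run of 'C' x 15 -> '15C'
  i=15: run of 'A' x 14 -> '14A'
  i=29: run of 'C' x 8 -> '8C'
  i=37: run of 'A' x 8 -> '8A'

RLE = 15C14A8C8A


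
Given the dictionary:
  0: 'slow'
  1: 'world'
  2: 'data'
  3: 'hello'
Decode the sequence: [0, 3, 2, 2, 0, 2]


Look up each index in the dictionary:
  0 -> 'slow'
  3 -> 'hello'
  2 -> 'data'
  2 -> 'data'
  0 -> 'slow'
  2 -> 'data'

Decoded: "slow hello data data slow data"


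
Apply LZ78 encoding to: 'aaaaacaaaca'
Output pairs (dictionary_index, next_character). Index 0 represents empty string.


LZ78 encoding steps:
Dictionary: {0: ''}
Step 1: w='' (idx 0), next='a' -> output (0, 'a'), add 'a' as idx 1
Step 2: w='a' (idx 1), next='a' -> output (1, 'a'), add 'aa' as idx 2
Step 3: w='aa' (idx 2), next='c' -> output (2, 'c'), add 'aac' as idx 3
Step 4: w='aa' (idx 2), next='a' -> output (2, 'a'), add 'aaa' as idx 4
Step 5: w='' (idx 0), next='c' -> output (0, 'c'), add 'c' as idx 5
Step 6: w='a' (idx 1), end of input -> output (1, '')


Encoded: [(0, 'a'), (1, 'a'), (2, 'c'), (2, 'a'), (0, 'c'), (1, '')]


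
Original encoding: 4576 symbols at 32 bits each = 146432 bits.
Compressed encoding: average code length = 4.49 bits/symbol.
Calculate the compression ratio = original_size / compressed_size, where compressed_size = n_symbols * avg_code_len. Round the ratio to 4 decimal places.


original_size = n_symbols * orig_bits = 4576 * 32 = 146432 bits
compressed_size = n_symbols * avg_code_len = 4576 * 4.49 = 20546.24 bits
ratio = original_size / compressed_size = 146432 / 20546.24 = 7.1269

Compression ratio = 7.1269


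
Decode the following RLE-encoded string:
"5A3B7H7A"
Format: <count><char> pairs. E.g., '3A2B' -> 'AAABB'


Expanding each <count><char> pair:
  5A -> 'AAAAA'
  3B -> 'BBB'
  7H -> 'HHHHHHH'
  7A -> 'AAAAAAA'

Decoded = AAAAABBBHHHHHHHAAAAAAA


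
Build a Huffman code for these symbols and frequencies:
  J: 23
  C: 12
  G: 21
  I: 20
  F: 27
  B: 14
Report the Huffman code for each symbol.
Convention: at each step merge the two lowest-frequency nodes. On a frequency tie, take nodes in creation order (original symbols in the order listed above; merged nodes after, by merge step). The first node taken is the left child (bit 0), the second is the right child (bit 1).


Huffman tree construction:
Step 1: Merge C(12) + B(14) = 26
Step 2: Merge I(20) + G(21) = 41
Step 3: Merge J(23) + (C+B)(26) = 49
Step 4: Merge F(27) + (I+G)(41) = 68
Step 5: Merge (J+(C+B))(49) + (F+(I+G))(68) = 117
Read each symbol's code off the tree from the root (left child = 0, right child = 1).

Codes:
  J: 00 (length 2)
  C: 010 (length 3)
  G: 111 (length 3)
  I: 110 (length 3)
  F: 10 (length 2)
  B: 011 (length 3)
Average code length: 301/117 = 2.5726 bits/symbol


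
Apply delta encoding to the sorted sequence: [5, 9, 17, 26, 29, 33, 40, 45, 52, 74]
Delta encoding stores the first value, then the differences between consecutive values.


First value: 5
Deltas:
  9 - 5 = 4
  17 - 9 = 8
  26 - 17 = 9
  29 - 26 = 3
  33 - 29 = 4
  40 - 33 = 7
  45 - 40 = 5
  52 - 45 = 7
  74 - 52 = 22


Delta encoded: [5, 4, 8, 9, 3, 4, 7, 5, 7, 22]


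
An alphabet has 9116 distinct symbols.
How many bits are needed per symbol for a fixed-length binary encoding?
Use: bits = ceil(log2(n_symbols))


log2(9116) = 13.1542
Bracket: 2^13 = 8192 < 9116 <= 2^14 = 16384
So ceil(log2(9116)) = 14

bits = ceil(log2(9116)) = ceil(13.1542) = 14 bits


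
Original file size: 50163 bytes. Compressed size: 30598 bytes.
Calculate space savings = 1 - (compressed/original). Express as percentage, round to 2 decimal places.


ratio = compressed/original = 30598/50163 = 0.609971
savings = 1 - ratio = 1 - 0.609971 = 0.390029
as a percentage: 0.390029 * 100 = 39.0%

Space savings = 1 - 30598/50163 = 39.0%


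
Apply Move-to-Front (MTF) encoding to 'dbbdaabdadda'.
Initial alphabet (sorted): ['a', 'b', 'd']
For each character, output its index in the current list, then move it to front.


MTF encoding:
'd': index 2 in ['a', 'b', 'd'] -> ['d', 'a', 'b']
'b': index 2 in ['d', 'a', 'b'] -> ['b', 'd', 'a']
'b': index 0 in ['b', 'd', 'a'] -> ['b', 'd', 'a']
'd': index 1 in ['b', 'd', 'a'] -> ['d', 'b', 'a']
'a': index 2 in ['d', 'b', 'a'] -> ['a', 'd', 'b']
'a': index 0 in ['a', 'd', 'b'] -> ['a', 'd', 'b']
'b': index 2 in ['a', 'd', 'b'] -> ['b', 'a', 'd']
'd': index 2 in ['b', 'a', 'd'] -> ['d', 'b', 'a']
'a': index 2 in ['d', 'b', 'a'] -> ['a', 'd', 'b']
'd': index 1 in ['a', 'd', 'b'] -> ['d', 'a', 'b']
'd': index 0 in ['d', 'a', 'b'] -> ['d', 'a', 'b']
'a': index 1 in ['d', 'a', 'b'] -> ['a', 'd', 'b']


Output: [2, 2, 0, 1, 2, 0, 2, 2, 2, 1, 0, 1]


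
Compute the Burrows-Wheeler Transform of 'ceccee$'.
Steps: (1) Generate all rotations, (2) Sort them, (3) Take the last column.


Rotations (sorted):
  0: $ceccee -> last char: e
  1: ccee$ce -> last char: e
  2: ceccee$ -> last char: $
  3: cee$cec -> last char: c
  4: e$cecce -> last char: e
  5: eccee$c -> last char: c
  6: ee$cecc -> last char: c


BWT = ee$cecc


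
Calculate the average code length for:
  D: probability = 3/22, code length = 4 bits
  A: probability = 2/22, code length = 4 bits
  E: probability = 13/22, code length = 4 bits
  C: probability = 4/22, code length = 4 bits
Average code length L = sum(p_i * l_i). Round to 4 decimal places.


Weighted contributions p_i * l_i:
  D: (3/22) * 4 = 12/22
  A: (2/22) * 4 = 8/22
  E: (13/22) * 4 = 52/22
  C: (4/22) * 4 = 16/22
Sum = (12 + 8 + 52 + 16)/22 = 88/22

L = 88/22 = 4.0000 bits/symbol


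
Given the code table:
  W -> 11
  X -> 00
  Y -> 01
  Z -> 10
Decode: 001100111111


Decoding:
00 -> X
11 -> W
00 -> X
11 -> W
11 -> W
11 -> W


Result: XWXWWW


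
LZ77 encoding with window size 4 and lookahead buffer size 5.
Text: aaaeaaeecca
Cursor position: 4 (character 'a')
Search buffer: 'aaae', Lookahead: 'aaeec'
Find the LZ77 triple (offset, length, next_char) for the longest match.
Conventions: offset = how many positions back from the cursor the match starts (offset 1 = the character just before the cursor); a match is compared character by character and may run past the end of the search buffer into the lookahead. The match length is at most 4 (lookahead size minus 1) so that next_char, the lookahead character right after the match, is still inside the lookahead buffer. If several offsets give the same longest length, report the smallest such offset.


Try each offset into the search buffer:
  offset=1 (pos 3, char 'e'): match length 0
  offset=2 (pos 2, char 'a'): match length 1
  offset=3 (pos 1, char 'a'): match length 3
  offset=4 (pos 0, char 'a'): match length 2
Longest match has length 3 at offset 3.
next_char = character at position 4 + 3 = 7 -> 'e'

Best match: offset=3, length=3 (matching 'aae' starting at position 1)
LZ77 triple: (3, 3, 'e')


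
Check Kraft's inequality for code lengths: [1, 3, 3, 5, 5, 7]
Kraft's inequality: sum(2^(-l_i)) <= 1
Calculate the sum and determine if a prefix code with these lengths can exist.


Sum = 2^(-1) + 2^(-3) + 2^(-3) + 2^(-5) + 2^(-5) + 2^(-7)
    = 0.5 + 0.125 + 0.125 + 0.03125 + 0.03125 + 0.0078125
    = 105/128 = 0.8203125
Since 0.8203125 <= 1, Kraft's inequality IS satisfied.
A prefix code with these lengths CAN exist.

Kraft sum = 0.8203125. Satisfied.


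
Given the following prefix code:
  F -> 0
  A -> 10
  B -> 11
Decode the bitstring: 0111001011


Decoding step by step:
Bits 0 -> F
Bits 11 -> B
Bits 10 -> A
Bits 0 -> F
Bits 10 -> A
Bits 11 -> B


Decoded message: FBAFAB


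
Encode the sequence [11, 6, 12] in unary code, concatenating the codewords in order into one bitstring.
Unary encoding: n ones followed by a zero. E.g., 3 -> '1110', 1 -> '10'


Encode each number as n ones followed by a terminating 0:
  11 -> 111111111110 (12 bits)
  6 -> 1111110 (7 bits)
  12 -> 1111111111110 (13 bits)
Total length = 12 + 7 + 13 = 32 bits.

Unary([11, 6, 12]) = 11111111111011111101111111111110 (32 bits)


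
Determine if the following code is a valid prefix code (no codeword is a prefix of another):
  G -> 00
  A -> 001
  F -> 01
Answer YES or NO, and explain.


Checking each pair (does one codeword prefix another?):
  G='00' vs A='001': prefix -- VIOLATION

NO -- this is NOT a valid prefix code. G (00) is a prefix of A (001).


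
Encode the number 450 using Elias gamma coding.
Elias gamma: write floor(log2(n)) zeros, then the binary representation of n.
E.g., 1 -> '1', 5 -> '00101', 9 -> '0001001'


num_bits = floor(log2(450)) + 1 = 9
leading_zeros = num_bits - 1 = 8
binary(450) = 111000010

Elias gamma(450) = '00000000' + '111000010' = 00000000111000010 (17 bits)


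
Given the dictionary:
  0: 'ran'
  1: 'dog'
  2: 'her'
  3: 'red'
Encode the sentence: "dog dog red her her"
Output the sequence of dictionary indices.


Look up each word in the dictionary:
  'dog' -> 1
  'dog' -> 1
  'red' -> 3
  'her' -> 2
  'her' -> 2

Encoded: [1, 1, 3, 2, 2]


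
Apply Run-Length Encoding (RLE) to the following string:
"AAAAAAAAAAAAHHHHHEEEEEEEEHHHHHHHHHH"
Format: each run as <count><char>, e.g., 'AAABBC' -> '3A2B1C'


Scanning runs left to right:
  i=0: run of 'A' x 12 -> '12A'
  i=12: run of 'H' x 5 -> '5H'
  i=17: run of 'E' x 8 -> '8E'
  i=25: run of 'H' x 10 -> '10H'

RLE = 12A5H8E10H


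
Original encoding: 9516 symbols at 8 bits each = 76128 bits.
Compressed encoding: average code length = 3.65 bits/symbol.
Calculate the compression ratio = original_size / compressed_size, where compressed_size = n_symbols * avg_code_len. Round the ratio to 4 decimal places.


original_size = n_symbols * orig_bits = 9516 * 8 = 76128 bits
compressed_size = n_symbols * avg_code_len = 9516 * 3.65 = 34733.4 bits
ratio = original_size / compressed_size = 76128 / 34733.4 = 2.1918

Compression ratio = 2.1918
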